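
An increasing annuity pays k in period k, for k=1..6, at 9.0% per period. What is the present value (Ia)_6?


(Ia)_n = sum_{k=1}^{n} k * v^k, v = 1/(1+i)
v = 0.917431
Sum computed term by term:
(Ia)_6 = 14.5783


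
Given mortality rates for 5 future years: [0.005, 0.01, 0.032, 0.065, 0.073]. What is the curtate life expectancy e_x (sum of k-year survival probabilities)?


e_x = sum_{k=1}^{n} k_p_x
k_p_x values:
  1_p_x = 0.995
  2_p_x = 0.98505
  3_p_x = 0.953528
  4_p_x = 0.891549
  5_p_x = 0.826466
e_x = 4.6516


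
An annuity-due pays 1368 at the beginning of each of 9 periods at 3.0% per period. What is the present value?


PV_due = PMT * (1-(1+i)^(-n))/i * (1+i)
PV_immediate = 10651.397
PV_due = 10651.397 * 1.03
= 10970.9389


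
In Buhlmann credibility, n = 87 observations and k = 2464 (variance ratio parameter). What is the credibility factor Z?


Z = n / (n + k)
= 87 / (87 + 2464)
= 87 / 2551
= 0.0341


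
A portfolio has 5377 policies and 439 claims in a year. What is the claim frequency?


frequency = claims / policies
= 439 / 5377
= 0.0816


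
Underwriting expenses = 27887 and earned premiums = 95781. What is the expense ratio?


Expense ratio = expenses / premiums
= 27887 / 95781
= 0.2912


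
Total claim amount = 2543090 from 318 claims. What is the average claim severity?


severity = total / number
= 2543090 / 318
= 7997.1384


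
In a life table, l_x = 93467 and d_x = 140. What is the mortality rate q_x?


q_x = d_x / l_x
= 140 / 93467
= 0.0015


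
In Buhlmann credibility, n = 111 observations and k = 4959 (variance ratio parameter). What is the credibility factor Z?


Z = n / (n + k)
= 111 / (111 + 4959)
= 111 / 5070
= 0.0219


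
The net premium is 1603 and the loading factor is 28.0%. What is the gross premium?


Gross = net * (1 + loading)
= 1603 * (1 + 0.28)
= 1603 * 1.28
= 2051.84


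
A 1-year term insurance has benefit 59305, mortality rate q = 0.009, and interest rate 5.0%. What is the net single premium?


NSP = benefit * q * v
v = 1/(1+i) = 0.952381
NSP = 59305 * 0.009 * 0.952381
= 508.3286


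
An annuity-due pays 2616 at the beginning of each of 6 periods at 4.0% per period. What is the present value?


PV_due = PMT * (1-(1+i)^(-n))/i * (1+i)
PV_immediate = 13713.43
PV_due = 13713.43 * 1.04
= 14261.9672


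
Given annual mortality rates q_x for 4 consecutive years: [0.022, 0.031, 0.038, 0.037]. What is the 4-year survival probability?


p_k = 1 - q_k for each year
Survival = product of (1 - q_k)
= 0.978 * 0.969 * 0.962 * 0.963
= 0.8779


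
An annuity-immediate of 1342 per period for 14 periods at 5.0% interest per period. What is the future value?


FV = PMT * ((1+i)^n - 1) / i
= 1342 * ((1.05)^14 - 1) / 0.05
= 1342 * (1.979932 - 1) / 0.05
= 26301.3641


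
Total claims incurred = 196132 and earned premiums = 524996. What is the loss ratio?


Loss ratio = claims / premiums
= 196132 / 524996
= 0.3736


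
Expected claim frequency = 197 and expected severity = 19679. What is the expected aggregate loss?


E[S] = E[N] * E[X]
= 197 * 19679
= 3.8768e+06


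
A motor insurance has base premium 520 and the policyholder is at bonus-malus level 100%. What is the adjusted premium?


adjusted = base * BM_level / 100
= 520 * 100 / 100
= 520 * 1.0
= 520.0


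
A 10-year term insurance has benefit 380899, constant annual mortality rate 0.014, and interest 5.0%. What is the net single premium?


NSP = benefit * sum_{k=0}^{n-1} k_p_x * q * v^(k+1)
With constant q=0.014, v=0.952381
Sum = 0.102116
NSP = 380899 * 0.102116
= 38895.9794


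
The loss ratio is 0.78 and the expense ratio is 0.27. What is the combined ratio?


Combined ratio = loss ratio + expense ratio
= 0.78 + 0.27
= 1.05


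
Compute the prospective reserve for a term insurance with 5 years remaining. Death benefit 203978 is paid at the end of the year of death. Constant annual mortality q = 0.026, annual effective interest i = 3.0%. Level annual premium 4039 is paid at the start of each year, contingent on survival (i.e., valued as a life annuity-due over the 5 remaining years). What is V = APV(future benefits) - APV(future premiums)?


v = 1/(1+i) = 0.970874
APV(future benefits) per unit = sum_{k=0}^{4} k_p_x * q * v^(k+1) = 0.113216
APV(future benefits) = 203978 * 0.113216 = 23093.4717
Life annuity-due factor ä_{x:5} = sum_{k=0}^{4} k_p_x * v^k = 4.485076
APV(future premiums) = 4039 * 4.485076 = 18115.2206
V = 23093.4717 - 18115.2206
= 4978.2511


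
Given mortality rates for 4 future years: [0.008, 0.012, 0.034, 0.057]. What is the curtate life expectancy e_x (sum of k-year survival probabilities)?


e_x = sum_{k=1}^{n} k_p_x
k_p_x values:
  1_p_x = 0.992
  2_p_x = 0.980096
  3_p_x = 0.946773
  4_p_x = 0.892807
e_x = 3.8117


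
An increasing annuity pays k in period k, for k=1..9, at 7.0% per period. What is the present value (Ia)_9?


(Ia)_n = sum_{k=1}^{n} k * v^k, v = 1/(1+i)
v = 0.934579
Sum computed term by term:
(Ia)_9 = 29.6556


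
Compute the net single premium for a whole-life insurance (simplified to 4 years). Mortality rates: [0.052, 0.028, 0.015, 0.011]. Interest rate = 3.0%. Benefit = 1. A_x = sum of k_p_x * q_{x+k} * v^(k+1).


v = 0.970874
Year 0: k_p_x=1.0, q=0.052, term=0.050485
Year 1: k_p_x=0.948, q=0.028, term=0.02502
Year 2: k_p_x=0.921456, q=0.015, term=0.012649
Year 3: k_p_x=0.907634, q=0.011, term=0.008871
A_x = 0.097


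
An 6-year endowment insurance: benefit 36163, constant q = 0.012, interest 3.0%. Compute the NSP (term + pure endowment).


Term component = 2283.7898
Pure endowment = 6_p_x * v^6 * benefit = 0.930126 * 0.837484 * 36163 = 28169.7356
NSP = 30453.5254


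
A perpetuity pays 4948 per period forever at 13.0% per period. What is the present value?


PV = PMT / i
= 4948 / 0.13
= 38061.5385


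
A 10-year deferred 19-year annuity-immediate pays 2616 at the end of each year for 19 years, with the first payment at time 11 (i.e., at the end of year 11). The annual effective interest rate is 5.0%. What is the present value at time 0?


PV at time 10 of the 19-year annuity-immediate:
a_n = 2616 * (1-(1+0.05)^(-19))/0.05 = 31615.1994
Discount back 10 years to time 0:
PV = 31615.1994 * (1+0.05)^(-10)
= 31615.1994 * 0.613913
= 19408.9899


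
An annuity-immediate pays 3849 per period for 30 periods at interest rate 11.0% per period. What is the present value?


PV = PMT * (1 - (1+i)^(-n)) / i
= 3849 * (1 - (1+0.11)^(-30)) / 0.11
= 3849 * (1 - 0.043683) / 0.11
= 3849 * 8.693793
= 33462.4076


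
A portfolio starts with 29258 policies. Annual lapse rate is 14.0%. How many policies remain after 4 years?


remaining = initial * (1 - lapse)^years
= 29258 * (1 - 0.14)^4
= 29258 * 0.547008
= 16004.3647


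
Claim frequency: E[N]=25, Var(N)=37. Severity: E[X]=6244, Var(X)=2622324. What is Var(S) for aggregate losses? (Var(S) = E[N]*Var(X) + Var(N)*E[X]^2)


Var(S) = E[N]*Var(X) + Var(N)*E[X]^2
= 25*2622324 + 37*6244^2
= 65558100 + 1442538832
= 1.5081e+09


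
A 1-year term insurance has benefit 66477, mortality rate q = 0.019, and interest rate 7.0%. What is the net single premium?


NSP = benefit * q * v
v = 1/(1+i) = 0.934579
NSP = 66477 * 0.019 * 0.934579
= 1180.4327


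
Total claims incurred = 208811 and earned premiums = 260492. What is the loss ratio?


Loss ratio = claims / premiums
= 208811 / 260492
= 0.8016


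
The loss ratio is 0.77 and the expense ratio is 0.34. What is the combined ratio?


Combined ratio = loss ratio + expense ratio
= 0.77 + 0.34
= 1.11


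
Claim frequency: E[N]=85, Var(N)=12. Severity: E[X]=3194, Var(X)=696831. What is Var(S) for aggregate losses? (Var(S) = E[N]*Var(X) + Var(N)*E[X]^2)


Var(S) = E[N]*Var(X) + Var(N)*E[X]^2
= 85*696831 + 12*3194^2
= 59230635 + 122419632
= 1.8165e+08


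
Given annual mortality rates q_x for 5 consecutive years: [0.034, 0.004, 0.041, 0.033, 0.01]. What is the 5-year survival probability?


p_k = 1 - q_k for each year
Survival = product of (1 - q_k)
= 0.966 * 0.996 * 0.959 * 0.967 * 0.99
= 0.8833


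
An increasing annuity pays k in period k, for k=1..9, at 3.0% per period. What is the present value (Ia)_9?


(Ia)_n = sum_{k=1}^{n} k * v^k, v = 1/(1+i)
v = 0.970874
Sum computed term by term:
(Ia)_9 = 37.3981


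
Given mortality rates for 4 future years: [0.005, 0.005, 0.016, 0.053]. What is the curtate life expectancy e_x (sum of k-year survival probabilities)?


e_x = sum_{k=1}^{n} k_p_x
k_p_x values:
  1_p_x = 0.995
  2_p_x = 0.990025
  3_p_x = 0.974185
  4_p_x = 0.922553
e_x = 3.8818


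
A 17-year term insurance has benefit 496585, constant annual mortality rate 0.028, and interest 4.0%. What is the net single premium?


NSP = benefit * sum_{k=0}^{n-1} k_p_x * q * v^(k+1)
With constant q=0.028, v=0.961538
Sum = 0.281325
NSP = 496585 * 0.281325
= 139701.9178


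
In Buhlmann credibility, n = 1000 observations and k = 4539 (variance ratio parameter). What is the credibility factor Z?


Z = n / (n + k)
= 1000 / (1000 + 4539)
= 1000 / 5539
= 0.1805


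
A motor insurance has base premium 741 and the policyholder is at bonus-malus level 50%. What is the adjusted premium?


adjusted = base * BM_level / 100
= 741 * 50 / 100
= 741 * 0.5
= 370.5


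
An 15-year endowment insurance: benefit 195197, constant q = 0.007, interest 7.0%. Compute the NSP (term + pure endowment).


Term component = 11956.7288
Pure endowment = 15_p_x * v^15 * benefit = 0.899992 * 0.362446 * 195197 = 63672.9836
NSP = 75629.7124


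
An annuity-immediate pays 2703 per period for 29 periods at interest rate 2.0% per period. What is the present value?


PV = PMT * (1 - (1+i)^(-n)) / i
= 2703 * (1 - (1+0.02)^(-29)) / 0.02
= 2703 * (1 - 0.563112) / 0.02
= 2703 * 21.844385
= 59045.3717


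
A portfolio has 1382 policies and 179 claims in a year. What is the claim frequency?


frequency = claims / policies
= 179 / 1382
= 0.1295


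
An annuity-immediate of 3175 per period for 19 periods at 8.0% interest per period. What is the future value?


FV = PMT * ((1+i)^n - 1) / i
= 3175 * ((1.08)^19 - 1) / 0.08
= 3175 * (4.315701 - 1) / 0.08
= 131591.8858


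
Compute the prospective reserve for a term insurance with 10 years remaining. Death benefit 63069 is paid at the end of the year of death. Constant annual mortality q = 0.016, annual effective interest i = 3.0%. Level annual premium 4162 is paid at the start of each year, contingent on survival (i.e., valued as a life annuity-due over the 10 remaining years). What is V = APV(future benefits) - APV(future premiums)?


v = 1/(1+i) = 0.970874
APV(future benefits) per unit = sum_{k=0}^{9} k_p_x * q * v^(k+1) = 0.127563
APV(future benefits) = 63069 * 0.127563 = 8045.2975
Life annuity-due factor ä_{x:10} = sum_{k=0}^{9} k_p_x * v^k = 8.211895
APV(future premiums) = 4162 * 8.211895 = 34177.9084
V = 8045.2975 - 34177.9084
= -26132.6109


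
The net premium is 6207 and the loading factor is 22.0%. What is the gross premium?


Gross = net * (1 + loading)
= 6207 * (1 + 0.22)
= 6207 * 1.22
= 7572.54


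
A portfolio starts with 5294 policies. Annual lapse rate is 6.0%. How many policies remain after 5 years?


remaining = initial * (1 - lapse)^years
= 5294 * (1 - 0.06)^5
= 5294 * 0.733904
= 3885.2879


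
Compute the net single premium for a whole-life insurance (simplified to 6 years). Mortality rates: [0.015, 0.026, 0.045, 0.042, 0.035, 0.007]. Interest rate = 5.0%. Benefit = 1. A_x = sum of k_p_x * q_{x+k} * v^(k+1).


v = 0.952381
Year 0: k_p_x=1.0, q=0.015, term=0.014286
Year 1: k_p_x=0.985, q=0.026, term=0.023229
Year 2: k_p_x=0.95939, q=0.045, term=0.037294
Year 3: k_p_x=0.916217, q=0.042, term=0.031659
Year 4: k_p_x=0.877736, q=0.035, term=0.024071
Year 5: k_p_x=0.847016, q=0.007, term=0.004424
A_x = 0.135


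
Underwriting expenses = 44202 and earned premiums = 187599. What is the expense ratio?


Expense ratio = expenses / premiums
= 44202 / 187599
= 0.2356


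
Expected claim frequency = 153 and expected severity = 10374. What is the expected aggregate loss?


E[S] = E[N] * E[X]
= 153 * 10374
= 1.5872e+06


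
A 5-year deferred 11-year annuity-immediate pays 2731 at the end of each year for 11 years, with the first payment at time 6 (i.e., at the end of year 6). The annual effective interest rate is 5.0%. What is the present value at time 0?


PV at time 5 of the 11-year annuity-immediate:
a_n = 2731 * (1-(1+0.05)^(-11))/0.05 = 22684.8172
Discount back 5 years to time 0:
PV = 22684.8172 * (1+0.05)^(-5)
= 22684.8172 * 0.783526
= 17774.1479


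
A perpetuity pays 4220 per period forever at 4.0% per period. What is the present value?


PV = PMT / i
= 4220 / 0.04
= 105500.0


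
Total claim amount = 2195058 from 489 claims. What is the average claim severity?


severity = total / number
= 2195058 / 489
= 4488.8712


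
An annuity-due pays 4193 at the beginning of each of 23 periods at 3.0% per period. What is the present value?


PV_due = PMT * (1-(1+i)^(-n))/i * (1+i)
PV_immediate = 68948.05
PV_due = 68948.05 * 1.03
= 71016.4915


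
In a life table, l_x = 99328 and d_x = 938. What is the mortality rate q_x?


q_x = d_x / l_x
= 938 / 99328
= 0.0094


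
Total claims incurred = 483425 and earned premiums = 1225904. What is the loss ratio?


Loss ratio = claims / premiums
= 483425 / 1225904
= 0.3943


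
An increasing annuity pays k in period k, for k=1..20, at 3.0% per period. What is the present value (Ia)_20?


(Ia)_n = sum_{k=1}^{n} k * v^k, v = 1/(1+i)
v = 0.970874
Sum computed term by term:
(Ia)_20 = 141.6761


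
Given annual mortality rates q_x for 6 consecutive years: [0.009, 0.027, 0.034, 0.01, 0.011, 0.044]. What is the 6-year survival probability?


p_k = 1 - q_k for each year
Survival = product of (1 - q_k)
= 0.991 * 0.973 * 0.966 * 0.99 * 0.989 * 0.956
= 0.8719


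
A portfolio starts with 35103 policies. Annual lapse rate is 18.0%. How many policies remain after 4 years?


remaining = initial * (1 - lapse)^years
= 35103 * (1 - 0.18)^4
= 35103 * 0.452122
= 15870.8301


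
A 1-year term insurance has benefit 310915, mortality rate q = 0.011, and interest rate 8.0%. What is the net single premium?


NSP = benefit * q * v
v = 1/(1+i) = 0.925926
NSP = 310915 * 0.011 * 0.925926
= 3166.7269


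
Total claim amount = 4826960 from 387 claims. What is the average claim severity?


severity = total / number
= 4826960 / 387
= 12472.7649


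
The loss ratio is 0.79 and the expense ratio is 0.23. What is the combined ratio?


Combined ratio = loss ratio + expense ratio
= 0.79 + 0.23
= 1.02


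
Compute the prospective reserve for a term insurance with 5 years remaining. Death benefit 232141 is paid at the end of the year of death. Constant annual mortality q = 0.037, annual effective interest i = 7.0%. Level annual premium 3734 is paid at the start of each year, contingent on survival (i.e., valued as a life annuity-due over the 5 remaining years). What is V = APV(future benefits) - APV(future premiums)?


v = 1/(1+i) = 0.934579
APV(future benefits) per unit = sum_{k=0}^{4} k_p_x * q * v^(k+1) = 0.141606
APV(future benefits) = 232141 * 0.141606 = 32872.6192
Life annuity-due factor ä_{x:5} = sum_{k=0}^{4} k_p_x * v^k = 4.0951
APV(future premiums) = 3734 * 4.0951 = 15291.1034
V = 32872.6192 - 15291.1034
= 17581.5158


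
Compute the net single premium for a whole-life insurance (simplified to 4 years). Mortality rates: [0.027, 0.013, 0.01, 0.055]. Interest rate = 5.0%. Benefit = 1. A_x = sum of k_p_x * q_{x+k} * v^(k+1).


v = 0.952381
Year 0: k_p_x=1.0, q=0.027, term=0.025714
Year 1: k_p_x=0.973, q=0.013, term=0.011473
Year 2: k_p_x=0.960351, q=0.01, term=0.008296
Year 3: k_p_x=0.950747, q=0.055, term=0.04302
A_x = 0.0885


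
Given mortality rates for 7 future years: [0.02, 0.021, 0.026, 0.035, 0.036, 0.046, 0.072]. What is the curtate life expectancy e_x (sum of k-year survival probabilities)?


e_x = sum_{k=1}^{n} k_p_x
k_p_x values:
  1_p_x = 0.98
  2_p_x = 0.95942
  3_p_x = 0.934475
  4_p_x = 0.901768
  5_p_x = 0.869305
  6_p_x = 0.829317
  7_p_x = 0.769606
e_x = 6.2439


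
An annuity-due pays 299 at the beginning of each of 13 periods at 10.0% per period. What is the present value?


PV_due = PMT * (1-(1+i)^(-n))/i * (1+i)
PV_immediate = 2123.9035
PV_due = 2123.9035 * 1.1
= 2336.2939


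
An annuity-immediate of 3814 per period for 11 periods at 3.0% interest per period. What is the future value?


FV = PMT * ((1+i)^n - 1) / i
= 3814 * ((1.03)^11 - 1) / 0.03
= 3814 * (1.384234 - 1) / 0.03
= 48848.9328


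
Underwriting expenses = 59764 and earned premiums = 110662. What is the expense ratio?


Expense ratio = expenses / premiums
= 59764 / 110662
= 0.5401


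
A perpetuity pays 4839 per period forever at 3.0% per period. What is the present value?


PV = PMT / i
= 4839 / 0.03
= 161300.0


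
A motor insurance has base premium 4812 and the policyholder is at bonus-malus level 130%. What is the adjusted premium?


adjusted = base * BM_level / 100
= 4812 * 130 / 100
= 4812 * 1.3
= 6255.6


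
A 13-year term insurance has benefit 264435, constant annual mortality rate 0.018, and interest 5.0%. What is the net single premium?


NSP = benefit * sum_{k=0}^{n-1} k_p_x * q * v^(k+1)
With constant q=0.018, v=0.952381
Sum = 0.153852
NSP = 264435 * 0.153852
= 40683.7768


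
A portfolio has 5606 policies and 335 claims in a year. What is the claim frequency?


frequency = claims / policies
= 335 / 5606
= 0.0598


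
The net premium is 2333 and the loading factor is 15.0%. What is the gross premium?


Gross = net * (1 + loading)
= 2333 * (1 + 0.15)
= 2333 * 1.15
= 2682.95


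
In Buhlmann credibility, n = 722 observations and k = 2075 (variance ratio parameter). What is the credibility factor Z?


Z = n / (n + k)
= 722 / (722 + 2075)
= 722 / 2797
= 0.2581


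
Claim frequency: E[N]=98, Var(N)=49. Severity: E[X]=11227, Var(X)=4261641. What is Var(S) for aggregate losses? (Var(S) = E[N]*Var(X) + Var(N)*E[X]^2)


Var(S) = E[N]*Var(X) + Var(N)*E[X]^2
= 98*4261641 + 49*11227^2
= 417640818 + 6176230921
= 6.5939e+09


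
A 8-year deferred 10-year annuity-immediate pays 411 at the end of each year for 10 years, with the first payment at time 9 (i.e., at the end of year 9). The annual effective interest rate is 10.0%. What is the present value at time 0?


PV at time 8 of the 10-year annuity-immediate:
a_n = 411 * (1-(1+0.1)^(-10))/0.1 = 2525.4171
Discount back 8 years to time 0:
PV = 2525.4171 * (1+0.1)^(-8)
= 2525.4171 * 0.466507
= 1178.1257


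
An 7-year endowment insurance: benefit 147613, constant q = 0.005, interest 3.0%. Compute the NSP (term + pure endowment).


Term component = 4532.6334
Pure endowment = 7_p_x * v^7 * benefit = 0.965521 * 0.813092 * 147613 = 115884.5661
NSP = 120417.1995


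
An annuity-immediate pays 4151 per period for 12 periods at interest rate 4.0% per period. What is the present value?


PV = PMT * (1 - (1+i)^(-n)) / i
= 4151 * (1 - (1+0.04)^(-12)) / 0.04
= 4151 * (1 - 0.624597) / 0.04
= 4151 * 9.385074
= 38957.4412


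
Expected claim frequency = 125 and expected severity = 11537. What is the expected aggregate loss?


E[S] = E[N] * E[X]
= 125 * 11537
= 1.4421e+06


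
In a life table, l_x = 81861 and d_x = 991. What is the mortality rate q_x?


q_x = d_x / l_x
= 991 / 81861
= 0.0121


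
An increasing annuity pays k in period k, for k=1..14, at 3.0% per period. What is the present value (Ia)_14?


(Ia)_n = sum_{k=1}^{n} k * v^k, v = 1/(1+i)
v = 0.970874
Sum computed term by term:
(Ia)_14 = 79.3102


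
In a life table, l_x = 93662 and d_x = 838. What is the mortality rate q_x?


q_x = d_x / l_x
= 838 / 93662
= 0.0089


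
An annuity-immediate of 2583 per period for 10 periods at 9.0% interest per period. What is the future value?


FV = PMT * ((1+i)^n - 1) / i
= 2583 * ((1.09)^10 - 1) / 0.09
= 2583 * (2.367364 - 1) / 0.09
= 39243.3375


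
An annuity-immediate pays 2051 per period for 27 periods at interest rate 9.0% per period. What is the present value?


PV = PMT * (1 - (1+i)^(-n)) / i
= 2051 * (1 - (1+0.09)^(-27)) / 0.09
= 2051 * (1 - 0.097608) / 0.09
= 2051 * 10.02658
= 20564.5154


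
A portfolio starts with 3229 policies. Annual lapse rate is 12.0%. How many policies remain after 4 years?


remaining = initial * (1 - lapse)^years
= 3229 * (1 - 0.12)^4
= 3229 * 0.599695
= 1936.4163


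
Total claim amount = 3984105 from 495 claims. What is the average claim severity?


severity = total / number
= 3984105 / 495
= 8048.697


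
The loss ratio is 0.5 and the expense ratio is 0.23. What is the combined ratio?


Combined ratio = loss ratio + expense ratio
= 0.5 + 0.23
= 0.73


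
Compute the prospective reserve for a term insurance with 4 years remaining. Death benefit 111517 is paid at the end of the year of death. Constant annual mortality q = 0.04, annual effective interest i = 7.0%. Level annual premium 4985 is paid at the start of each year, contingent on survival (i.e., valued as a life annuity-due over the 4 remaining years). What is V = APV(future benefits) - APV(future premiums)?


v = 1/(1+i) = 0.934579
APV(future benefits) per unit = sum_{k=0}^{3} k_p_x * q * v^(k+1) = 0.128014
APV(future benefits) = 111517 * 0.128014 = 14275.6998
Life annuity-due factor ä_{x:4} = sum_{k=0}^{3} k_p_x * v^k = 3.424366
APV(future premiums) = 4985 * 3.424366 = 17070.4621
V = 14275.6998 - 17070.4621
= -2794.7623


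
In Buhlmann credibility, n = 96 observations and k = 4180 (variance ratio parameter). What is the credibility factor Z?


Z = n / (n + k)
= 96 / (96 + 4180)
= 96 / 4276
= 0.0225


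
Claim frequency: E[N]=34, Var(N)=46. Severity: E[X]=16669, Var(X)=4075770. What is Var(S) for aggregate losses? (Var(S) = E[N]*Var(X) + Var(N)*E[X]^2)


Var(S) = E[N]*Var(X) + Var(N)*E[X]^2
= 34*4075770 + 46*16669^2
= 138576180 + 12781355806
= 1.2920e+10


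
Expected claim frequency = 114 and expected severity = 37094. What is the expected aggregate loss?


E[S] = E[N] * E[X]
= 114 * 37094
= 4.2287e+06


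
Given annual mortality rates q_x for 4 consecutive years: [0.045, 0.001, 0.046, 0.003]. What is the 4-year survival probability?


p_k = 1 - q_k for each year
Survival = product of (1 - q_k)
= 0.955 * 0.999 * 0.954 * 0.997
= 0.9074


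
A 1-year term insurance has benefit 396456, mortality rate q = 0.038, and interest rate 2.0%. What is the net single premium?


NSP = benefit * q * v
v = 1/(1+i) = 0.980392
NSP = 396456 * 0.038 * 0.980392
= 14769.9294


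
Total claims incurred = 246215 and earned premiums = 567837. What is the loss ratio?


Loss ratio = claims / premiums
= 246215 / 567837
= 0.4336


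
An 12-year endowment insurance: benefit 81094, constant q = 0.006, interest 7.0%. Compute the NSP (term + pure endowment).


Term component = 3757.5721
Pure endowment = 12_p_x * v^12 * benefit = 0.930329 * 0.444012 * 81094 = 33498.0868
NSP = 37255.6589


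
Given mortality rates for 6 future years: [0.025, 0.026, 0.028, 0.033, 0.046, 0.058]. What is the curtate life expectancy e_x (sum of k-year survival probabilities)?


e_x = sum_{k=1}^{n} k_p_x
k_p_x values:
  1_p_x = 0.975
  2_p_x = 0.94965
  3_p_x = 0.92306
  4_p_x = 0.892599
  5_p_x = 0.851539
  6_p_x = 0.80215
e_x = 5.394


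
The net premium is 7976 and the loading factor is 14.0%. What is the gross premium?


Gross = net * (1 + loading)
= 7976 * (1 + 0.14)
= 7976 * 1.14
= 9092.64


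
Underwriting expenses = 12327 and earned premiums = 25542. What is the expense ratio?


Expense ratio = expenses / premiums
= 12327 / 25542
= 0.4826


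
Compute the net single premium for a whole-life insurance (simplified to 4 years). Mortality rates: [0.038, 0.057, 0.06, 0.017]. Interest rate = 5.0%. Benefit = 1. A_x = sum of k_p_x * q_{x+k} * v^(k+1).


v = 0.952381
Year 0: k_p_x=1.0, q=0.038, term=0.03619
Year 1: k_p_x=0.962, q=0.057, term=0.049736
Year 2: k_p_x=0.907166, q=0.06, term=0.047019
Year 3: k_p_x=0.852736, q=0.017, term=0.011926
A_x = 0.1449


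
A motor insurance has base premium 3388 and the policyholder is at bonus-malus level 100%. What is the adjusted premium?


adjusted = base * BM_level / 100
= 3388 * 100 / 100
= 3388 * 1.0
= 3388.0


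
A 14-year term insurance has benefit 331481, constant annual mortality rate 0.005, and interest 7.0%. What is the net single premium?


NSP = benefit * sum_{k=0}^{n-1} k_p_x * q * v^(k+1)
With constant q=0.005, v=0.934579
Sum = 0.042564
NSP = 331481 * 0.042564
= 14109.2697


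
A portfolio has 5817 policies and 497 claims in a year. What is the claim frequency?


frequency = claims / policies
= 497 / 5817
= 0.0854


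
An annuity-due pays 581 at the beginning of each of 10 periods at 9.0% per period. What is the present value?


PV_due = PMT * (1-(1+i)^(-n))/i * (1+i)
PV_immediate = 3728.6591
PV_due = 3728.6591 * 1.09
= 4064.2384


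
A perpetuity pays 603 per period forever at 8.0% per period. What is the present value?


PV = PMT / i
= 603 / 0.08
= 7537.5


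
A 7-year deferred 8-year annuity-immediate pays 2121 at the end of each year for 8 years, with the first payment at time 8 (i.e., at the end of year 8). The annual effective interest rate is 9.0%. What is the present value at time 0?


PV at time 7 of the 8-year annuity-immediate:
a_n = 2121 * (1-(1+0.09)^(-8))/0.09 = 11739.3513
Discount back 7 years to time 0:
PV = 11739.3513 * (1+0.09)^(-7)
= 11739.3513 * 0.547034
= 6421.8272


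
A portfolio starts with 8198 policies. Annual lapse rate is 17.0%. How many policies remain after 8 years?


remaining = initial * (1 - lapse)^years
= 8198 * (1 - 0.17)^8
= 8198 * 0.225229
= 1846.4292


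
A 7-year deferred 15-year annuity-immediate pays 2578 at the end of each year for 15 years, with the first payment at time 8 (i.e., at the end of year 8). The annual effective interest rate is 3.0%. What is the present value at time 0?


PV at time 7 of the 15-year annuity-immediate:
a_n = 2578 * (1-(1+0.03)^(-15))/0.03 = 30775.9967
Discount back 7 years to time 0:
PV = 30775.9967 * (1+0.03)^(-7)
= 30775.9967 * 0.813092
= 25023.7016


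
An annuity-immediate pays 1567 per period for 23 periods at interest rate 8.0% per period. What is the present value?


PV = PMT * (1 - (1+i)^(-n)) / i
= 1567 * (1 - (1+0.08)^(-23)) / 0.08
= 1567 * (1 - 0.170315) / 0.08
= 1567 * 10.371059
= 16251.4494


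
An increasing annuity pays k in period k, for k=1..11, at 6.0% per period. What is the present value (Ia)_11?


(Ia)_n = sum_{k=1}^{n} k * v^k, v = 1/(1+i)
v = 0.943396
Sum computed term by term:
(Ia)_11 = 42.7571


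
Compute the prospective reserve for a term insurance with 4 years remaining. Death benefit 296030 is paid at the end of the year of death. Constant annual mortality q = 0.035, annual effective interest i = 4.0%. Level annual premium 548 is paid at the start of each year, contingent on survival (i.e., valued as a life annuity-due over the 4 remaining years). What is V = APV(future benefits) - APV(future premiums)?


v = 1/(1+i) = 0.961538
APV(future benefits) per unit = sum_{k=0}^{3} k_p_x * q * v^(k+1) = 0.120741
APV(future benefits) = 296030 * 0.120741 = 35742.984
Life annuity-due factor ä_{x:4} = sum_{k=0}^{3} k_p_x * v^k = 3.587735
APV(future premiums) = 548 * 3.587735 = 1966.0789
V = 35742.984 - 1966.0789
= 33776.9052


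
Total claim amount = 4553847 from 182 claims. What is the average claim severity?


severity = total / number
= 4553847 / 182
= 25021.1374


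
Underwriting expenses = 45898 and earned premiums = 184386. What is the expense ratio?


Expense ratio = expenses / premiums
= 45898 / 184386
= 0.2489


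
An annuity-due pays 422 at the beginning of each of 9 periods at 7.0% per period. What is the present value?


PV_due = PMT * (1-(1+i)^(-n))/i * (1+i)
PV_immediate = 2749.428
PV_due = 2749.428 * 1.07
= 2941.888


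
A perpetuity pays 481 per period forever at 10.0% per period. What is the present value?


PV = PMT / i
= 481 / 0.1
= 4810.0


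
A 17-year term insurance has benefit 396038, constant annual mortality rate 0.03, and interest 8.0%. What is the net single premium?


NSP = benefit * sum_{k=0}^{n-1} k_p_x * q * v^(k+1)
With constant q=0.03, v=0.925926
Sum = 0.228809
NSP = 396038 * 0.228809
= 90617.1005


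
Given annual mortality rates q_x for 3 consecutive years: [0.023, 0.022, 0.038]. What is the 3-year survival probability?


p_k = 1 - q_k for each year
Survival = product of (1 - q_k)
= 0.977 * 0.978 * 0.962
= 0.9192


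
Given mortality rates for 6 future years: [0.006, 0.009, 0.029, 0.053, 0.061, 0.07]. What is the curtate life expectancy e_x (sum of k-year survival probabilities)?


e_x = sum_{k=1}^{n} k_p_x
k_p_x values:
  1_p_x = 0.994
  2_p_x = 0.985054
  3_p_x = 0.956487
  4_p_x = 0.905794
  5_p_x = 0.85054
  6_p_x = 0.791002
e_x = 5.4829


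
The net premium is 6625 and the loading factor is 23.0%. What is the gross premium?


Gross = net * (1 + loading)
= 6625 * (1 + 0.23)
= 6625 * 1.23
= 8148.75


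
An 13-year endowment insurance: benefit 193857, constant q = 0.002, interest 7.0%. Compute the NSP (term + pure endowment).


Term component = 3207.7739
Pure endowment = 13_p_x * v^13 * benefit = 0.97431 * 0.414964 * 193857 = 78377.1405
NSP = 81584.9143


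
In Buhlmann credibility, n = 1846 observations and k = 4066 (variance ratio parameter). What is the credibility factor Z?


Z = n / (n + k)
= 1846 / (1846 + 4066)
= 1846 / 5912
= 0.3122


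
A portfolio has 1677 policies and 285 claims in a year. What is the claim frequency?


frequency = claims / policies
= 285 / 1677
= 0.1699


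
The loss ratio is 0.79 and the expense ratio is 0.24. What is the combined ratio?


Combined ratio = loss ratio + expense ratio
= 0.79 + 0.24
= 1.03


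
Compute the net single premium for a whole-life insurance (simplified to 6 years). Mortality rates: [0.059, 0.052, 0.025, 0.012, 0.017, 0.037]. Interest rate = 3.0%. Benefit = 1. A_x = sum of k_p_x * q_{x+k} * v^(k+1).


v = 0.970874
Year 0: k_p_x=1.0, q=0.059, term=0.057282
Year 1: k_p_x=0.941, q=0.052, term=0.046123
Year 2: k_p_x=0.892068, q=0.025, term=0.020409
Year 3: k_p_x=0.869766, q=0.012, term=0.009273
Year 4: k_p_x=0.859329, q=0.017, term=0.012602
Year 5: k_p_x=0.844721, q=0.037, term=0.026175
A_x = 0.1719


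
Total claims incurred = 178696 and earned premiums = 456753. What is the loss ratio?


Loss ratio = claims / premiums
= 178696 / 456753
= 0.3912


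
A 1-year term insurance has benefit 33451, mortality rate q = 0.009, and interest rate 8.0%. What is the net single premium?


NSP = benefit * q * v
v = 1/(1+i) = 0.925926
NSP = 33451 * 0.009 * 0.925926
= 278.7583


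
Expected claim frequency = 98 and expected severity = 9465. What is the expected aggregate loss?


E[S] = E[N] * E[X]
= 98 * 9465
= 927570


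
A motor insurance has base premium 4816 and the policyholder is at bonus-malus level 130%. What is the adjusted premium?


adjusted = base * BM_level / 100
= 4816 * 130 / 100
= 4816 * 1.3
= 6260.8


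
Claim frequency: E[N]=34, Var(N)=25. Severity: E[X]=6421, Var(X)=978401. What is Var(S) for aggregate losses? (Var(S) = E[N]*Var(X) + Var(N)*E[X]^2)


Var(S) = E[N]*Var(X) + Var(N)*E[X]^2
= 34*978401 + 25*6421^2
= 33265634 + 1030731025
= 1.0640e+09


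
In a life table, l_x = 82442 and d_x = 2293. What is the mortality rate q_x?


q_x = d_x / l_x
= 2293 / 82442
= 0.0278


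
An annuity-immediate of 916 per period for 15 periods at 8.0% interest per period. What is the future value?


FV = PMT * ((1+i)^n - 1) / i
= 916 * ((1.08)^15 - 1) / 0.08
= 916 * (3.172169 - 1) / 0.08
= 24871.3364


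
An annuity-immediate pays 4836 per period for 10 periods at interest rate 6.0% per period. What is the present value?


PV = PMT * (1 - (1+i)^(-n)) / i
= 4836 * (1 - (1+0.06)^(-10)) / 0.06
= 4836 * (1 - 0.558395) / 0.06
= 4836 * 7.360087
= 35593.381


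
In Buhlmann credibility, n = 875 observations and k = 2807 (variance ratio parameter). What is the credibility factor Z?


Z = n / (n + k)
= 875 / (875 + 2807)
= 875 / 3682
= 0.2376


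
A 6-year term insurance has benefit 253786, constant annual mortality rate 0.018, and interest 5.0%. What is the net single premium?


NSP = benefit * sum_{k=0}^{n-1} k_p_x * q * v^(k+1)
With constant q=0.018, v=0.952381
Sum = 0.087574
NSP = 253786 * 0.087574
= 22225.0565


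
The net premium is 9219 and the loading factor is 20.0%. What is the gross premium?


Gross = net * (1 + loading)
= 9219 * (1 + 0.2)
= 9219 * 1.2
= 11062.8


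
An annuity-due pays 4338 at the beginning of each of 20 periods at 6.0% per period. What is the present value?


PV_due = PMT * (1-(1+i)^(-n))/i * (1+i)
PV_immediate = 49756.5182
PV_due = 49756.5182 * 1.06
= 52741.9093


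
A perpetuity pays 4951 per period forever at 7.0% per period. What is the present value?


PV = PMT / i
= 4951 / 0.07
= 70728.5714


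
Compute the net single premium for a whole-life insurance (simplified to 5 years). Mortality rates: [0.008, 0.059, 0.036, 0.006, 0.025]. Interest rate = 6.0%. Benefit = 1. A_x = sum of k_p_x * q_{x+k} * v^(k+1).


v = 0.943396
Year 0: k_p_x=1.0, q=0.008, term=0.007547
Year 1: k_p_x=0.992, q=0.059, term=0.05209
Year 2: k_p_x=0.933472, q=0.036, term=0.028215
Year 3: k_p_x=0.899867, q=0.006, term=0.004277
Year 4: k_p_x=0.894468, q=0.025, term=0.01671
A_x = 0.1088


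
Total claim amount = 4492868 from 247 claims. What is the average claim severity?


severity = total / number
= 4492868 / 247
= 18189.749


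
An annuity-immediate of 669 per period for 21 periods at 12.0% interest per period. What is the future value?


FV = PMT * ((1+i)^n - 1) / i
= 669 * ((1.12)^21 - 1) / 0.12
= 669 * (10.803848 - 1) / 0.12
= 54656.4541


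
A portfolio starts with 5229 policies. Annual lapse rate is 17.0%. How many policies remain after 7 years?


remaining = initial * (1 - lapse)^years
= 5229 * (1 - 0.17)^7
= 5229 * 0.271361
= 1418.9441


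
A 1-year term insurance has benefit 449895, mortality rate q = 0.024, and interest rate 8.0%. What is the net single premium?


NSP = benefit * q * v
v = 1/(1+i) = 0.925926
NSP = 449895 * 0.024 * 0.925926
= 9997.6667


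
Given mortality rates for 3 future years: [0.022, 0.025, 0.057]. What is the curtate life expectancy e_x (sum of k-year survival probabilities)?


e_x = sum_{k=1}^{n} k_p_x
k_p_x values:
  1_p_x = 0.978
  2_p_x = 0.95355
  3_p_x = 0.899198
e_x = 2.8307


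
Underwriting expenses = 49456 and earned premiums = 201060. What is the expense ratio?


Expense ratio = expenses / premiums
= 49456 / 201060
= 0.246


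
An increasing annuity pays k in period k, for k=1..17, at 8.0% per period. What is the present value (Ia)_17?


(Ia)_n = sum_{k=1}^{n} k * v^k, v = 1/(1+i)
v = 0.925926
Sum computed term by term:
(Ia)_17 = 65.71


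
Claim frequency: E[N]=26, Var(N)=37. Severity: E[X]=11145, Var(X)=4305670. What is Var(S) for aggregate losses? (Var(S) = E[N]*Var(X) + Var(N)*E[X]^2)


Var(S) = E[N]*Var(X) + Var(N)*E[X]^2
= 26*4305670 + 37*11145^2
= 111947420 + 4595807925
= 4.7078e+09


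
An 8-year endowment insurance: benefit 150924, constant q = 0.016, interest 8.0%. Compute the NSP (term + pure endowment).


Term component = 13209.2298
Pure endowment = 8_p_x * v^8 * benefit = 0.878943 * 0.540269 * 150924 = 71668.6214
NSP = 84877.8512


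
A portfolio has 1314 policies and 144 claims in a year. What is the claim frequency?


frequency = claims / policies
= 144 / 1314
= 0.1096


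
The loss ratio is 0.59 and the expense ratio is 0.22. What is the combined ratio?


Combined ratio = loss ratio + expense ratio
= 0.59 + 0.22
= 0.81


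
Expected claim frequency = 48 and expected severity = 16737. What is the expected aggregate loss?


E[S] = E[N] * E[X]
= 48 * 16737
= 803376


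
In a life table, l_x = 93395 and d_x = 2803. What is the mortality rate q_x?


q_x = d_x / l_x
= 2803 / 93395
= 0.03


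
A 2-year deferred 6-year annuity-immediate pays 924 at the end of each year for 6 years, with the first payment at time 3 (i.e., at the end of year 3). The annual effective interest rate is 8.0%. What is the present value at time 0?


PV at time 2 of the 6-year annuity-immediate:
a_n = 924 * (1-(1+0.08)^(-6))/0.08 = 4271.5408
Discount back 2 years to time 0:
PV = 4271.5408 * (1+0.08)^(-2)
= 4271.5408 * 0.857339
= 3662.1578


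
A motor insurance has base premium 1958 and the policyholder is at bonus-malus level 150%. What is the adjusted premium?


adjusted = base * BM_level / 100
= 1958 * 150 / 100
= 1958 * 1.5
= 2937.0


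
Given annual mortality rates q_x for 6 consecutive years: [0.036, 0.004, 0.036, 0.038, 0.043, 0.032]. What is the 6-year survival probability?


p_k = 1 - q_k for each year
Survival = product of (1 - q_k)
= 0.964 * 0.996 * 0.964 * 0.962 * 0.957 * 0.968
= 0.8249


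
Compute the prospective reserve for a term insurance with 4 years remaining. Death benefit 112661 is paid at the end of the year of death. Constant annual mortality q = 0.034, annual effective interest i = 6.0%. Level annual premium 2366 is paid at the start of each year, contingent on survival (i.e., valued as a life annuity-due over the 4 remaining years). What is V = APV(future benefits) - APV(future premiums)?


v = 1/(1+i) = 0.943396
APV(future benefits) per unit = sum_{k=0}^{3} k_p_x * q * v^(k+1) = 0.112222
APV(future benefits) = 112661 * 0.112222 = 12643.033
Life annuity-due factor ä_{x:4} = sum_{k=0}^{3} k_p_x * v^k = 3.498683
APV(future premiums) = 2366 * 3.498683 = 8277.8844
V = 12643.033 - 8277.8844
= 4365.1486


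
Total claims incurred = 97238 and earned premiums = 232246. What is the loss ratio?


Loss ratio = claims / premiums
= 97238 / 232246
= 0.4187


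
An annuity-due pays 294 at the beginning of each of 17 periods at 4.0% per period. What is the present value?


PV_due = PMT * (1-(1+i)^(-n))/i * (1+i)
PV_immediate = 3576.7066
PV_due = 3576.7066 * 1.04
= 3719.7749


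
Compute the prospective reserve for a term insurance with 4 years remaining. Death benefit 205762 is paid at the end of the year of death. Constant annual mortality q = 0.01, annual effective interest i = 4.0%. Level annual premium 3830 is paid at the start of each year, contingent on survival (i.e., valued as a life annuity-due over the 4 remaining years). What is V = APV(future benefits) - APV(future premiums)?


v = 1/(1+i) = 0.961538
APV(future benefits) per unit = sum_{k=0}^{3} k_p_x * q * v^(k+1) = 0.035776
APV(future benefits) = 205762 * 0.035776 = 7361.2798
Life annuity-due factor ä_{x:4} = sum_{k=0}^{3} k_p_x * v^k = 3.720673
APV(future premiums) = 3830 * 3.720673 = 14250.1772
V = 7361.2798 - 14250.1772
= -6888.8974


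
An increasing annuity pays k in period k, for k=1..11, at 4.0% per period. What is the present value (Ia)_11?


(Ia)_n = sum_{k=1}^{n} k * v^k, v = 1/(1+i)
v = 0.961538
Sum computed term by term:
(Ia)_11 = 49.1376


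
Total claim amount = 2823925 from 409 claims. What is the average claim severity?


severity = total / number
= 2823925 / 409
= 6904.4621


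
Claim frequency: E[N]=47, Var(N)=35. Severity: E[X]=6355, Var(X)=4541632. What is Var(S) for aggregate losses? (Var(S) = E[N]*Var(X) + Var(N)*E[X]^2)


Var(S) = E[N]*Var(X) + Var(N)*E[X]^2
= 47*4541632 + 35*6355^2
= 213456704 + 1413510875
= 1.6270e+09


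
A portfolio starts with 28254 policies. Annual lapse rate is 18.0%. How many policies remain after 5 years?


remaining = initial * (1 - lapse)^years
= 28254 * (1 - 0.18)^5
= 28254 * 0.37074
= 10474.8835
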